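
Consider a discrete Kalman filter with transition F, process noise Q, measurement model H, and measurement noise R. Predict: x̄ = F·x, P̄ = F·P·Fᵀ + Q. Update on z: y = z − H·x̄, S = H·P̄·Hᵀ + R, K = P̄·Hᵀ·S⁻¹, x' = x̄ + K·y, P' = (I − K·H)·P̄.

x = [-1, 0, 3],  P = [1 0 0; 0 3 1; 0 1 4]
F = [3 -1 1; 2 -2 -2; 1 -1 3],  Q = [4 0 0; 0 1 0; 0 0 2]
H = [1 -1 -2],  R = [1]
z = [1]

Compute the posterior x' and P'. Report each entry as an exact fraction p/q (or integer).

x' = [-21/10, -151/20, 23/10]
P' = [221/15 47/10 77/15; 47/10 817/20 -181/10; 77/15 -181/10 179/15]

x̄ = F·x = [0, -8, 8]
P̄ = F·P·Fᵀ + Q = [18 4 14; 4 41 -20; 14 -20 36]
y = z − H·x̄ = [9]
S = H·P̄·Hᵀ + R = [60]
K = P̄·Hᵀ·S⁻¹ = [-7/30; 1/20; -19/30]
x' = x̄ + K·y = [-21/10, -151/20, 23/10]
P' = (I − K·H)·P̄ = [221/15 47/10 77/15; 47/10 817/20 -181/10; 77/15 -181/10 179/15]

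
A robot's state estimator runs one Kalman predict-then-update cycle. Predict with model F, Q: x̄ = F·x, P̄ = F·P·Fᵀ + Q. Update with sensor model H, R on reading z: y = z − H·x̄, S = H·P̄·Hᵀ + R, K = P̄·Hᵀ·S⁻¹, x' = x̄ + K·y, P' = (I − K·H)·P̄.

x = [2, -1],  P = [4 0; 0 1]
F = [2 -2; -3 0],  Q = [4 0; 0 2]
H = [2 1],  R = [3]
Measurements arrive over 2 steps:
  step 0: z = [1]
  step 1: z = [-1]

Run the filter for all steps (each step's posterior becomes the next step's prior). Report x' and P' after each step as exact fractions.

step 0: x̄ = F·x = [6, -6]
step 0: P̄ = F·P·Fᵀ + Q = [24 -24; -24 38]
step 0: y = z − H·x̄ = [-5]
step 0: S = H·P̄·Hᵀ + R = [41]
step 0: K = P̄·Hᵀ·S⁻¹ = [24/41; -10/41]
step 0: x' = x̄ + K·y = [126/41, -196/41]
step 0: P' = (I − K·H)·P̄ = [408/41 -744/41; -744/41 1458/41]
step 1: x̄ = F·x = [644/41, -378/41]
step 1: P̄ = F·P·Fᵀ + Q = [13580/41 -6912/41; -6912/41 3754/41]
step 1: y = z − H·x̄ = [-951/41]
step 1: S = H·P̄·Hᵀ + R = [30549/41]
step 1: K = P̄·Hᵀ·S⁻¹ = [20248/30549; -10070/30549]
step 1: x' = x̄ + K·y = [3396/10183, -16024/10183]
step 1: P' = (I − K·H)·P̄ = [118876/30549 -177008/30549; -177008/30549 323806/30549]

step 0: x' = [126/41, -196/41], P' = [408/41 -744/41; -744/41 1458/41]
step 1: x' = [3396/10183, -16024/10183], P' = [118876/30549 -177008/30549; -177008/30549 323806/30549]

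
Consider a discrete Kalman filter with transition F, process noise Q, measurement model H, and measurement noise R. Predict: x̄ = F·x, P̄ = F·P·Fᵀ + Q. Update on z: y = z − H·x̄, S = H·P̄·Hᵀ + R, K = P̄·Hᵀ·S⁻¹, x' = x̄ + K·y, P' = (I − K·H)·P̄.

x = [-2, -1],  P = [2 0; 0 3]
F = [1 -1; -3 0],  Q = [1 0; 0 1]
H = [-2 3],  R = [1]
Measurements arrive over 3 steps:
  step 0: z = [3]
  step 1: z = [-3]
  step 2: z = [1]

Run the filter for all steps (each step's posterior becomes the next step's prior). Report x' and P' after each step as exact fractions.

step 0: x' = [121/134, 435/268], P' = [177/67 231/134; 231/134 331/268]
step 1: x' = [-3856/4401, -9323/5868], P' = [8437/8802 3667/5868; 3667/5868 1013/1956]
step 2: x' = [918047/920317, 934824/920317], P' = [6934913/7362536 2247609/3681268; 2247609/3681268 930419/1840634]

step 0: x̄ = F·x = [-1, 6]
step 0: P̄ = F·P·Fᵀ + Q = [6 -6; -6 19]
step 0: y = z − H·x̄ = [-17]
step 0: S = H·P̄·Hᵀ + R = [268]
step 0: K = P̄·Hᵀ·S⁻¹ = [-15/134; 69/268]
step 0: x' = x̄ + K·y = [121/134, 435/268]
step 0: P' = (I − K·H)·P̄ = [177/67 231/134; 231/134 331/268]
step 1: x̄ = F·x = [-193/268, -363/134]
step 1: P̄ = F·P·Fᵀ + Q = [383/268 -369/134; -369/134 1660/67]
step 1: y = z − H·x̄ = [247/67]
step 1: S = H·P̄·Hᵀ + R = [17604/67]
step 1: K = P̄·Hᵀ·S⁻¹ = [-745/17604; 1783/5868]
step 1: x' = x̄ + K·y = [-3856/4401, -9323/5868]
step 1: P' = (I − K·H)·P̄ = [8437/8802 3667/5868; 3667/5868 1013/1956]
step 2: x̄ = F·x = [12545/17604, 3856/1467]
step 2: P̄ = F·P·Fᵀ + Q = [21593/17604 -5873/5868; -5873/5868 9415/978]
step 2: y = z − H·x̄ = [-48061/8802]
step 2: S = H·P̄·Hᵀ + R = [920317/8802]
step 2: K = P̄·Hᵀ·S⁻¹ = [-96043/1840634; 271824/920317]
step 2: x' = x̄ + K·y = [918047/920317, 934824/920317]
step 2: P' = (I − K·H)·P̄ = [6934913/7362536 2247609/3681268; 2247609/3681268 930419/1840634]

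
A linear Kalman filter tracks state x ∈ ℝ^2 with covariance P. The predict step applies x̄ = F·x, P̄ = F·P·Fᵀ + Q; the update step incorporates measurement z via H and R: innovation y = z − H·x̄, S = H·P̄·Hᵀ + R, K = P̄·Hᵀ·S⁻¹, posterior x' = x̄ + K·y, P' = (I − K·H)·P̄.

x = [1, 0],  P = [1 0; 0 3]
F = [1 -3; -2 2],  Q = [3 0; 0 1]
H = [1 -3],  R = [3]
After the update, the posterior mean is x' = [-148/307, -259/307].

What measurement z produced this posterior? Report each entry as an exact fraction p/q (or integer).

x̄ = F·x = [1, -2]
P̄ = F·P·Fᵀ + Q = [31 -20; -20 17]
S = H·P̄·Hᵀ + R = [307]
K = P̄·Hᵀ·S⁻¹ = [91/307; -71/307]
x' − x̄ = [-455/307, 355/307] = K·y
y = (KᵀK)⁻¹·Kᵀ·(x' − x̄) = [-5]
z = y + H·x̄ = [-5] + [7] = [2]

z = [2]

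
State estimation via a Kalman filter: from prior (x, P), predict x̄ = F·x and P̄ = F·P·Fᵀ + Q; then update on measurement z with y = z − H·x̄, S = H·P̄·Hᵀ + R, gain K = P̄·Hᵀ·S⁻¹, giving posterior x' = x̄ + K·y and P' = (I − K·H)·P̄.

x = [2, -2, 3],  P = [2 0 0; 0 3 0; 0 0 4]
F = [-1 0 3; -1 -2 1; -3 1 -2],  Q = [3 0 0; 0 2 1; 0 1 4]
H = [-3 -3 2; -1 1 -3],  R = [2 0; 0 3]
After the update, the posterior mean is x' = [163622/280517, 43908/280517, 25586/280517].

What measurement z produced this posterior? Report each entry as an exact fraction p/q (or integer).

x̄ = F·x = [7, 5, -14]
P̄ = F·P·Fᵀ + Q = [41 14 -18; 14 20 -7; -18 -7 41]
S = H·P̄·Hᵀ + R = [1267 -386; -386 339]
K = P̄·Hᵀ·S⁻¹ = [-57717/280517 -43377/280517; -28902/280517 -10567/280517; 9991/280517 -81302/280517]
x' − x̄ = [-1799997/280517, -1358677/280517, 3952824/280517] = K·y
y = (KᵀK)⁻¹·Kᵀ·(x' − x̄) = [62, -41]
z = y + H·x̄ = [62, -41] + [-64, 40] = [-2, -1]

z = [-2, -1]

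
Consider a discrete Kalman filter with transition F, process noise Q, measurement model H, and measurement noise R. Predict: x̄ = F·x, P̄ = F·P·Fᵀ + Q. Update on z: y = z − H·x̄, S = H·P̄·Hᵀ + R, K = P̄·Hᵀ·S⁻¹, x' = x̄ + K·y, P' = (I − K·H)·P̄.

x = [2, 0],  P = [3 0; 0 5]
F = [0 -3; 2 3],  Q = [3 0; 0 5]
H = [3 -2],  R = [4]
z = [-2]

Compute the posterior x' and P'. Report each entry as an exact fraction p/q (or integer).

x̄ = F·x = [0, 4]
P̄ = F·P·Fᵀ + Q = [48 -45; -45 62]
y = z − H·x̄ = [6]
S = H·P̄·Hᵀ + R = [1224]
K = P̄·Hᵀ·S⁻¹ = [13/68; -259/1224]
x' = x̄ + K·y = [39/34, 557/204]
P' = (I − K·H)·P̄ = [111/34 307/68; 307/68 8807/1224]

x' = [39/34, 557/204]
P' = [111/34 307/68; 307/68 8807/1224]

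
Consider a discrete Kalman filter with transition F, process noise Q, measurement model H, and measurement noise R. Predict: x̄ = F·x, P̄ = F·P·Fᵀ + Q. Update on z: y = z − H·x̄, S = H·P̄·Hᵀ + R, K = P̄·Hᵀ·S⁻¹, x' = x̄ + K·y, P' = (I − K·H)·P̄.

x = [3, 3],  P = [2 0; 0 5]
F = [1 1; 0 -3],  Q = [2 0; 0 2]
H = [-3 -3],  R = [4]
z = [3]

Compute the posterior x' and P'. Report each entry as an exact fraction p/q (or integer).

x' = [660/119, -783/119]
P' = [909/119 -921/119; -921/119 985/119]

x̄ = F·x = [6, -9]
P̄ = F·P·Fᵀ + Q = [9 -15; -15 47]
y = z − H·x̄ = [-6]
S = H·P̄·Hᵀ + R = [238]
K = P̄·Hᵀ·S⁻¹ = [9/119; -48/119]
x' = x̄ + K·y = [660/119, -783/119]
P' = (I − K·H)·P̄ = [909/119 -921/119; -921/119 985/119]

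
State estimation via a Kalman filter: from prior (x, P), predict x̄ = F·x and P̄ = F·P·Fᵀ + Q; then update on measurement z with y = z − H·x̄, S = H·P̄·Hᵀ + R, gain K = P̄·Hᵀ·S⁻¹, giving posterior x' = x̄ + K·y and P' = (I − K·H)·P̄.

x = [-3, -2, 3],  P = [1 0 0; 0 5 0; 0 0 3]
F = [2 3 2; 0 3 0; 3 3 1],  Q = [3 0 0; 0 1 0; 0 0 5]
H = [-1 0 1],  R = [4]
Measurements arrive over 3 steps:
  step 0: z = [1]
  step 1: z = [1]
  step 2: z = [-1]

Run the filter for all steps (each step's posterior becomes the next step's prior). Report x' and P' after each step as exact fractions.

step 0: x̄ = F·x = [-6, -6, -12]
step 0: P̄ = F·P·Fᵀ + Q = [64 45 57; 45 46 45; 57 45 62]
step 0: y = z − H·x̄ = [7]
step 0: S = H·P̄·Hᵀ + R = [16]
step 0: K = P̄·Hᵀ·S⁻¹ = [-7/16; 0; 5/16]
step 0: x' = x̄ + K·y = [-145/16, -6, -157/16]
step 0: P' = (I − K·H)·P̄ = [975/16 45 947/16; 45 46 45; 947/16 45 967/16]
step 1: x̄ = F·x = [-223/4, -18, -55]
step 1: P̄ = F·P·Fᵀ + Q = [2456 954 2454; 954 415 954; 2454 954 2463]
step 1: y = z − H·x̄ = [1/4]
step 1: S = H·P̄·Hᵀ + R = [15]
step 1: K = P̄·Hᵀ·S⁻¹ = [-2/15; 0; 3/5]
step 1: x' = x̄ + K·y = [-3347/60, -18, -1097/20]
step 1: P' = (I − K·H)·P̄ = [36836/15 954 12276/5; 954 415 954; 12276/5 954 12288/5]
step 2: x̄ = F·x = [-4129/15, -54, -1381/5]
step 2: P̄ = F·P·Fᵀ + Q = [988934/15 15183 329611/5; 15183 3736 15183; 329611/5 15183 329632/5]
step 2: y = z − H·x̄ = [-1/15]
step 2: S = H·P̄·Hᵀ + R = [224/15]
step 2: K = P̄·Hᵀ·S⁻¹ = [-101/224; 0; 9/32]
step 2: x' = x̄ + K·y = [-61653/224, -54, -8839/32]
step 2: P' = (I − K·H)·P̄ = [14767401/224 15183 2109571/32; 15183 3736 15183; 2109571/32 15183 2109607/32]

step 0: x' = [-145/16, -6, -157/16], P' = [975/16 45 947/16; 45 46 45; 947/16 45 967/16]
step 1: x' = [-3347/60, -18, -1097/20], P' = [36836/15 954 12276/5; 954 415 954; 12276/5 954 12288/5]
step 2: x' = [-61653/224, -54, -8839/32], P' = [14767401/224 15183 2109571/32; 15183 3736 15183; 2109571/32 15183 2109607/32]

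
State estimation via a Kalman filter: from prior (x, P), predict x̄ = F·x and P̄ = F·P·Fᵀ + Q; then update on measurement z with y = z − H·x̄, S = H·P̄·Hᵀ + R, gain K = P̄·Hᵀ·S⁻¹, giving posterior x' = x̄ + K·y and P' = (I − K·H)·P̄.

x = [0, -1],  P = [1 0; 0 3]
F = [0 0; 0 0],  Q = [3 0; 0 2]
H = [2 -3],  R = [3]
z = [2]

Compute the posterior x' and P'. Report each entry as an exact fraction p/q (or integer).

x' = [4/11, -4/11]
P' = [21/11 12/11; 12/11 10/11]

x̄ = F·x = [0, 0]
P̄ = F·P·Fᵀ + Q = [3 0; 0 2]
y = z − H·x̄ = [2]
S = H·P̄·Hᵀ + R = [33]
K = P̄·Hᵀ·S⁻¹ = [2/11; -2/11]
x' = x̄ + K·y = [4/11, -4/11]
P' = (I − K·H)·P̄ = [21/11 12/11; 12/11 10/11]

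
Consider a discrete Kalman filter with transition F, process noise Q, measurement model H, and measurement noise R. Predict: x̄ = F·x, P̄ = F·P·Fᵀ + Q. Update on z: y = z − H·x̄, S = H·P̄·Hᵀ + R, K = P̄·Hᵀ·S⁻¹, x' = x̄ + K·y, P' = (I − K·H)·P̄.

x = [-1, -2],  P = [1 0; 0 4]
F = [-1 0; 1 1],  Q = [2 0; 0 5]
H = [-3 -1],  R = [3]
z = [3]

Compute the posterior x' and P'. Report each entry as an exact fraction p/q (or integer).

x' = [5/17, -123/34]
P' = [19/17 -45/17; -45/17 291/34]

x̄ = F·x = [1, -3]
P̄ = F·P·Fᵀ + Q = [3 -1; -1 10]
y = z − H·x̄ = [3]
S = H·P̄·Hᵀ + R = [34]
K = P̄·Hᵀ·S⁻¹ = [-4/17; -7/34]
x' = x̄ + K·y = [5/17, -123/34]
P' = (I − K·H)·P̄ = [19/17 -45/17; -45/17 291/34]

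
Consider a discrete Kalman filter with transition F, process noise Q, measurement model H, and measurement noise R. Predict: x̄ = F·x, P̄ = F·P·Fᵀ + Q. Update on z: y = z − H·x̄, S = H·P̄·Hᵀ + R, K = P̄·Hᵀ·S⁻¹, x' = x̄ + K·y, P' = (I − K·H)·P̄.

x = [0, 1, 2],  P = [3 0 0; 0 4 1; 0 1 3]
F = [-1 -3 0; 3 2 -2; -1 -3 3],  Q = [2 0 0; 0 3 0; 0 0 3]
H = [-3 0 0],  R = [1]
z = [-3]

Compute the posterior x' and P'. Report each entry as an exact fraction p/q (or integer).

x̄ = F·x = [-3, -2, 3]
P̄ = F·P·Fᵀ + Q = [41 -27 30; -27 50 -39; 30 -39 51]
y = z − H·x̄ = [-12]
S = H·P̄·Hᵀ + R = [370]
K = P̄·Hᵀ·S⁻¹ = [-123/370; 81/370; -9/37]
x' = x̄ + K·y = [183/185, -856/185, 219/37]
P' = (I − K·H)·P̄ = [41/370 -27/370 3/37; -27/370 11939/370 -714/37; 3/37 -714/37 1077/37]

x' = [183/185, -856/185, 219/37]
P' = [41/370 -27/370 3/37; -27/370 11939/370 -714/37; 3/37 -714/37 1077/37]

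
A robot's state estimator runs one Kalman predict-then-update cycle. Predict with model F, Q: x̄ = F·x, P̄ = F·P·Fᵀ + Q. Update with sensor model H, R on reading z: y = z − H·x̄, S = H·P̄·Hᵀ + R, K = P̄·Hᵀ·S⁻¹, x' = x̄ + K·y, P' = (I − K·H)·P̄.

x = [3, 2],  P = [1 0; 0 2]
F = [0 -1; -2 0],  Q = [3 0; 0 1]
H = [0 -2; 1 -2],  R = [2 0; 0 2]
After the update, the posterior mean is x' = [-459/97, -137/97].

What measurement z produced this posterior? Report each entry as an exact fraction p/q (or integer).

x̄ = F·x = [-2, -6]
P̄ = F·P·Fᵀ + Q = [5 0; 0 5]
S = H·P̄·Hᵀ + R = [22 20; 20 27]
K = P̄·Hᵀ·S⁻¹ = [-50/97 55/97; -35/97 -10/97]
x' − x̄ = [-265/97, 445/97] = K·y
y = (KᵀK)⁻¹·Kᵀ·(x' − x̄) = [-9, -13]
z = y + H·x̄ = [-9, -13] + [12, 10] = [3, -3]

z = [3, -3]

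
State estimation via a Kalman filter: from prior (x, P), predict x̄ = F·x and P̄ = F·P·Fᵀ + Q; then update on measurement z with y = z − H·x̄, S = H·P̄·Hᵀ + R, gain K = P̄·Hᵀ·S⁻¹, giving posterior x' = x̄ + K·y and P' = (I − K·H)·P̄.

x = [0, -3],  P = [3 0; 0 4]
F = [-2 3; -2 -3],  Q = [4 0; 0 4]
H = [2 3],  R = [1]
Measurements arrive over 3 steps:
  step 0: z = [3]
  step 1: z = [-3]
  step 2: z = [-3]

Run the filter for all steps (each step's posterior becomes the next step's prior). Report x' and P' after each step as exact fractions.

step 0: x̄ = F·x = [-9, 9]
step 0: P̄ = F·P·Fᵀ + Q = [52 -24; -24 52]
step 0: y = z − H·x̄ = [-6]
step 0: S = H·P̄·Hᵀ + R = [389]
step 0: K = P̄·Hᵀ·S⁻¹ = [32/389; 108/389]
step 0: x' = x̄ + K·y = [-3693/389, 2853/389]
step 0: P' = (I − K·H)·P̄ = [19204/389 -12792/389; -12792/389 8564/389]
step 1: x̄ = F·x = [15945/389, -1173/389]
step 1: P̄ = F·P·Fᵀ + Q = [308952/389 -260/389; -260/389 1944/389]
step 1: y = z − H·x̄ = [-29538/389]
step 1: S = H·P̄·Hᵀ + R = [1250573/389]
step 1: K = P̄·Hᵀ·S⁻¹ = [617124/1250573; 5312/1250573]
step 1: x' = x̄ + K·y = [4400457/1250573, -4174365/1250573]
step 1: P' = (I − K·H)·P̄ = [14203080/1250573 -9263012/1250573; -9263012/1250573 6177112/1250573]
step 2: x̄ = F·x = [-21324009/1250573, 3722181/1250573]
step 2: P̄ = F·P·Fᵀ + Q = [228564764/1250573 1218312/1250573; 1218312/1250573 6252476/1250573]
step 2: y = z − H·x̄ = [27729756/1250573]
step 2: S = H·P̄·Hᵀ + R = [986401657/1250573]
step 2: K = P̄·Hᵀ·S⁻¹ = [460784464/986401657; 21194052/986401657]
step 2: x' = x̄ + K·y = [-6602251173/986401657, 3405855873/986401657]
step 2: P' = (I − K·H)·P̄ = [10502657324/986401657 -6848176728/986401657; -6848176728/986401657 4572515836/986401657]

step 0: x' = [-3693/389, 2853/389], P' = [19204/389 -12792/389; -12792/389 8564/389]
step 1: x' = [4400457/1250573, -4174365/1250573], P' = [14203080/1250573 -9263012/1250573; -9263012/1250573 6177112/1250573]
step 2: x' = [-6602251173/986401657, 3405855873/986401657], P' = [10502657324/986401657 -6848176728/986401657; -6848176728/986401657 4572515836/986401657]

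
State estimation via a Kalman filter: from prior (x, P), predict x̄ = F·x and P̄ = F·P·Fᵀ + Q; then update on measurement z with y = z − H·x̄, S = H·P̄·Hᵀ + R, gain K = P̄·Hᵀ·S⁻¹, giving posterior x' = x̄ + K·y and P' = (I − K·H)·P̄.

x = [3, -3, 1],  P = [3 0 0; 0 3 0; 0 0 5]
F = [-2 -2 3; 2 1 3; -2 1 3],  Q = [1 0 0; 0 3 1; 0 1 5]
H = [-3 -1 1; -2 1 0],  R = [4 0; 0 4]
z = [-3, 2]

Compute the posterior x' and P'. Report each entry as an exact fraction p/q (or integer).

x̄ = F·x = [3, 6, -6]
P̄ = F·P·Fᵀ + Q = [70 27 51; 27 63 37; 51 37 65]
y = z − H·x̄ = [18, 2]
S = H·P̄·Hᵀ + R = [544 265; 265 239]
K = P̄·Hᵀ·S⁻¹ = [-14509/59791 -12182/59791; -27958/59791 33251/59791; -12650/59791 -2235/59791]
x' = x̄ + K·y = [-106153/59791, -77996/59791, -590916/59791]
P' = (I − K·H)·P̄ = [110130/59791 171532/59791 443886/59791; 171532/59791 476068/59791 878832/59791; 443886/59791 878832/59791 2159890/59791]

x' = [-106153/59791, -77996/59791, -590916/59791]
P' = [110130/59791 171532/59791 443886/59791; 171532/59791 476068/59791 878832/59791; 443886/59791 878832/59791 2159890/59791]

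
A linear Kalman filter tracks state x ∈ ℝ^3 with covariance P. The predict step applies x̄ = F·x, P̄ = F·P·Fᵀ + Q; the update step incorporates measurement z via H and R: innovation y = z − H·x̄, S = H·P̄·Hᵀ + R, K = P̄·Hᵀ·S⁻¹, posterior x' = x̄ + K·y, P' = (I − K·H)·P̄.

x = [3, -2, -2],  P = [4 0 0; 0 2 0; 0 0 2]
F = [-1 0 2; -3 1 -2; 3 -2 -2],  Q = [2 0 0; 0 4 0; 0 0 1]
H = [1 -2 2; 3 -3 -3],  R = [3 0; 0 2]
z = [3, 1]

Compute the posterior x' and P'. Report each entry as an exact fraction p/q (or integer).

x' = [247895/446579, -233197/446579, 350827/446579]
P' = [1035194/446579 774240/446579 227246/446579; 774240/446579 687074/446579 111338/446579; 227246/446579 111338/446579 157006/446579]

x̄ = F·x = [-7, -7, 17]
P̄ = F·P·Fᵀ + Q = [14 4 -20; 4 50 -32; -20 -32 53]
y = z − H·x̄ = [-38, 52]
S = H·P̄·Hᵀ + R = [589 -72; -72 767]
K = P̄·Hᵀ·S⁻¹ = [-19598/446579 50562/446579; -125744/446579 -36258/446579; 106194/446579 -61647/446579]
x' = x̄ + K·y = [247895/446579, -233197/446579, 350827/446579]
P' = (I − K·H)·P̄ = [1035194/446579 774240/446579 227246/446579; 774240/446579 687074/446579 111338/446579; 227246/446579 111338/446579 157006/446579]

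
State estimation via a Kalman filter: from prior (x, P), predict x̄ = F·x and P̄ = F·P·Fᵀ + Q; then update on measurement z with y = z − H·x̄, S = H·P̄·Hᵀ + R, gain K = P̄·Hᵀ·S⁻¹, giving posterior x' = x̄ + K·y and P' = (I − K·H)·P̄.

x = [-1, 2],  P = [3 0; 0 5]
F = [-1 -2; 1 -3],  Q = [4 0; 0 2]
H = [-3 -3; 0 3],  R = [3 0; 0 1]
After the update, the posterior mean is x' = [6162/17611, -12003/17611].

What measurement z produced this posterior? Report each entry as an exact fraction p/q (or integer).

z = [1, -2]

x̄ = F·x = [-3, -7]
P̄ = F·P·Fᵀ + Q = [27 27; 27 50]
S = H·P̄·Hᵀ + R = [1182 -693; -693 451]
K = P̄·Hᵀ·S⁻¹ = [-513/1601 -5508/17611; -7/1601 5739/17611]
x' − x̄ = [58995/17611, 111274/17611] = K·y
y = (KᵀK)⁻¹·Kᵀ·(x' − x̄) = [-29, 19]
z = y + H·x̄ = [-29, 19] + [30, -21] = [1, -2]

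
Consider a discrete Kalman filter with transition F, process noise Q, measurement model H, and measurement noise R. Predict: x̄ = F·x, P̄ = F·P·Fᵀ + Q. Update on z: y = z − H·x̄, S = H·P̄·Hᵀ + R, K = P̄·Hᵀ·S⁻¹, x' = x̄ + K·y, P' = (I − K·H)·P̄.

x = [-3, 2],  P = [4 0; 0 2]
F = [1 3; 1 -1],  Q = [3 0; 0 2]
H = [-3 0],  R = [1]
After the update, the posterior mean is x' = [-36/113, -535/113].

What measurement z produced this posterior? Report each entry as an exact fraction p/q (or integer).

z = [1]

x̄ = F·x = [3, -5]
P̄ = F·P·Fᵀ + Q = [25 -2; -2 8]
S = H·P̄·Hᵀ + R = [226]
K = P̄·Hᵀ·S⁻¹ = [-75/226; 3/113]
x' − x̄ = [-375/113, 30/113] = K·y
y = (KᵀK)⁻¹·Kᵀ·(x' − x̄) = [10]
z = y + H·x̄ = [10] + [-9] = [1]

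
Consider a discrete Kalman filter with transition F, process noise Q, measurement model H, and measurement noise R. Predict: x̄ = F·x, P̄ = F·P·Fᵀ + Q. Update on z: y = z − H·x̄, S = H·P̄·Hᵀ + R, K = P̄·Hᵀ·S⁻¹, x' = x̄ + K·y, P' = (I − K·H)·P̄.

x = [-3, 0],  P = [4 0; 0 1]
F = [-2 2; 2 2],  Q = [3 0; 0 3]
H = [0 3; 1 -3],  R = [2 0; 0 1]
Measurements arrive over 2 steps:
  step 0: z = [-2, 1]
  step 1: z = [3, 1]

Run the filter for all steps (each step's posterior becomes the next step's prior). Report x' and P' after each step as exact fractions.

step 0: x' = [-1877/4278, -393/713], P' = [10441/4278 381/713; 381/713 136/713]
step 1: x' = [4902707/2913652, 655485/1456826], P' = [4871899/2913652 517675/1456826; 517675/1456826 108525/728413]

step 0: x̄ = F·x = [6, -6]
step 0: P̄ = F·P·Fᵀ + Q = [23 -12; -12 23]
step 0: y = z − H·x̄ = [16, -23]
step 0: S = H·P̄·Hᵀ + R = [209 -243; -243 303]
step 0: K = P̄·Hᵀ·S⁻¹ = [1143/1426 3583/4278; 204/713 -27/713]
step 0: x' = x̄ + K·y = [-1877/4278, -393/713]
step 0: P' = (I − K·H)·P̄ = [10441/4278 381/713; 381/713 136/713]
step 1: x̄ = F·x = [-481/2139, -4235/2139]
step 1: P̄ = F·P·Fᵀ + Q = [19787/2139 -19250/2139; -19250/2139 38075/2139]
step 1: y = z − H·x̄ = [6374/713, -10085/2139]
step 1: S = H·P̄·Hᵀ + R = [115651/713 -133475/713; -133475/713 480101/2139]
step 1: K = P̄·Hᵀ·S⁻¹ = [1553025/2913652 1765849/2913652; 325575/1456826 -133475/1456826]
step 1: x' = x̄ + K·y = [4902707/2913652, 655485/1456826]
step 1: P' = (I − K·H)·P̄ = [4871899/2913652 517675/1456826; 517675/1456826 108525/728413]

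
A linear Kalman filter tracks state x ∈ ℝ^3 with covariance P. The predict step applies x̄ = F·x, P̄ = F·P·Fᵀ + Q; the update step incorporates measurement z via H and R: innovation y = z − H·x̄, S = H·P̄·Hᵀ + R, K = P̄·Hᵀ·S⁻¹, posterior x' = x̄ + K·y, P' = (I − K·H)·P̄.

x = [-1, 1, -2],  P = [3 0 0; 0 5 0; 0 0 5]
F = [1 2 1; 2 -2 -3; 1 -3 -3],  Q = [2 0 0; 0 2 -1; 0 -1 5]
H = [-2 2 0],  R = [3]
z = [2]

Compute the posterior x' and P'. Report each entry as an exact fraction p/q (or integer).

x̄ = F·x = [-1, 2, 2]
P̄ = F·P·Fᵀ + Q = [30 -29 -42; -29 79 80; -42 80 98]
y = z − H·x̄ = [-4]
S = H·P̄·Hᵀ + R = [671]
K = P̄·Hᵀ·S⁻¹ = [-118/671; 216/671; 4/11]
x' = x̄ + K·y = [-199/671, 478/671, 6/11]
P' = (I − K·H)·P̄ = [6206/671 6029/671 10/11; 6029/671 6353/671 16/11; 10/11 16/11 102/11]

x' = [-199/671, 478/671, 6/11]
P' = [6206/671 6029/671 10/11; 6029/671 6353/671 16/11; 10/11 16/11 102/11]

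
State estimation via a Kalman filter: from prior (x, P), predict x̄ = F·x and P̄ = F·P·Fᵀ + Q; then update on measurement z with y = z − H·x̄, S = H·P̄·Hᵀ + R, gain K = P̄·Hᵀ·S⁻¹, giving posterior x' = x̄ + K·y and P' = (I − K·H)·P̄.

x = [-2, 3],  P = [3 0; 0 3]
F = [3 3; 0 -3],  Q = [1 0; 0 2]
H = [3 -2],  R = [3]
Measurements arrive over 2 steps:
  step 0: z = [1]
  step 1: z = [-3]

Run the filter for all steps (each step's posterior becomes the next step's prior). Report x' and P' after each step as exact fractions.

step 0: x' = [-1440/469, -2414/469], P' = [3629/938 5115/938; 5115/938 7881/938]
step 1: x' = [-790869/1733492, 1485579/1733492], P' = [1644023/1733492 1848243/1733492; 1848243/1733492 3144741/1733492]

step 0: x̄ = F·x = [3, -9]
step 0: P̄ = F·P·Fᵀ + Q = [55 -27; -27 29]
step 0: y = z − H·x̄ = [-26]
step 0: S = H·P̄·Hᵀ + R = [938]
step 0: K = P̄·Hᵀ·S⁻¹ = [219/938; -139/938]
step 0: x' = x̄ + K·y = [-1440/469, -2414/469]
step 0: P' = (I − K·H)·P̄ = [3629/938 5115/938; 5115/938 7881/938]
step 1: x̄ = F·x = [-11562/469, 7242/469]
step 1: P̄ = F·P·Fᵀ + Q = [98299/469 -58482/469; -58482/469 72805/938]
step 1: y = z − H·x̄ = [47763/469]
step 1: S = H·P̄·Hᵀ + R = [1733492/469]
step 1: K = P̄·Hᵀ·S⁻¹ = [411861/1733492; -248251/1733492]
step 1: x' = x̄ + K·y = [-790869/1733492, 1485579/1733492]
step 1: P' = (I − K·H)·P̄ = [1644023/1733492 1848243/1733492; 1848243/1733492 3144741/1733492]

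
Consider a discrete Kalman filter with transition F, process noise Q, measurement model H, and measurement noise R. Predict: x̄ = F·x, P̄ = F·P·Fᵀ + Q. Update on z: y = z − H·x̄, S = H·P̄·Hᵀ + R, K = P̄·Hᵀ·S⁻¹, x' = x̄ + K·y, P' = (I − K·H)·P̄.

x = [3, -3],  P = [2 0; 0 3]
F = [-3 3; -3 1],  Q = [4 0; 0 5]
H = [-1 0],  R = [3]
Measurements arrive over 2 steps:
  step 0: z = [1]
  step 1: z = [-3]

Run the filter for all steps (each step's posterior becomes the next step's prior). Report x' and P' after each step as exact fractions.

step 0: x' = [-103/52, -165/52], P' = [147/52 81/52; 81/52 623/52]
step 1: x' = [8241/2918, 15381/2918], P' = [4260/1459 1665/1459; 1665/1459 24565/1459]

step 0: x̄ = F·x = [-18, -12]
step 0: P̄ = F·P·Fᵀ + Q = [49 27; 27 26]
step 0: y = z − H·x̄ = [-17]
step 0: S = H·P̄·Hᵀ + R = [52]
step 0: K = P̄·Hᵀ·S⁻¹ = [-49/52; -27/52]
step 0: x' = x̄ + K·y = [-103/52, -165/52]
step 0: P' = (I − K·H)·P̄ = [147/52 81/52; 81/52 623/52]
step 1: x̄ = F·x = [-93/26, 36/13]
step 1: P̄ = F·P·Fᵀ + Q = [1420/13 555/13; 555/13 430/13]
step 1: y = z − H·x̄ = [-171/26]
step 1: S = H·P̄·Hᵀ + R = [1459/13]
step 1: K = P̄·Hᵀ·S⁻¹ = [-1420/1459; -555/1459]
step 1: x' = x̄ + K·y = [8241/2918, 15381/2918]
step 1: P' = (I − K·H)·P̄ = [4260/1459 1665/1459; 1665/1459 24565/1459]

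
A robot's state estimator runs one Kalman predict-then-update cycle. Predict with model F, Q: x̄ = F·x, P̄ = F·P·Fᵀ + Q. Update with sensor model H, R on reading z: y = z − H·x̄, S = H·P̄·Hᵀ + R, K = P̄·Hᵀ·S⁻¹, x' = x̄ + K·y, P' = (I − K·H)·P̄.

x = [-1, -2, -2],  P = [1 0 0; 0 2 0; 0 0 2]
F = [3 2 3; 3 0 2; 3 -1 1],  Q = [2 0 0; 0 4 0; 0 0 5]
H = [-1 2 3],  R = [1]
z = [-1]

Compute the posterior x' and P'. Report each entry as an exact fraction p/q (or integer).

x̄ = F·x = [-13, -7, -3]
P̄ = F·P·Fᵀ + Q = [37 21 11; 21 21 13; 11 13 18]
y = z − H·x̄ = [9]
S = H·P̄·Hᵀ + R = [290]
K = P̄·Hᵀ·S⁻¹ = [19/145; 6/29; 69/290]
x' = x̄ + K·y = [-1714/145, -149/29, -249/290]
P' = (I − K·H)·P̄ = [4643/145 381/29 284/145; 381/29 249/29 -37/29; 284/145 -37/29 459/290]

x' = [-1714/145, -149/29, -249/290]
P' = [4643/145 381/29 284/145; 381/29 249/29 -37/29; 284/145 -37/29 459/290]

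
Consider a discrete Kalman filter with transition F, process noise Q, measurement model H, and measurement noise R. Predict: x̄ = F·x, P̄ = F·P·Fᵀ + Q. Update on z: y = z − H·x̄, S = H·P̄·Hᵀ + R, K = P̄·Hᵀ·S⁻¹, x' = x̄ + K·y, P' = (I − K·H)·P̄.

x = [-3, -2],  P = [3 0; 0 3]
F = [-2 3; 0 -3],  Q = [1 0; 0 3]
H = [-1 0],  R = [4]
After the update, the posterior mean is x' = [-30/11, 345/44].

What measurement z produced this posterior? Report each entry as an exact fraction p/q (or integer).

z = [3]

x̄ = F·x = [0, 6]
P̄ = F·P·Fᵀ + Q = [40 -27; -27 30]
S = H·P̄·Hᵀ + R = [44]
K = P̄·Hᵀ·S⁻¹ = [-10/11; 27/44]
x' − x̄ = [-30/11, 81/44] = K·y
y = (KᵀK)⁻¹·Kᵀ·(x' − x̄) = [3]
z = y + H·x̄ = [3] + [0] = [3]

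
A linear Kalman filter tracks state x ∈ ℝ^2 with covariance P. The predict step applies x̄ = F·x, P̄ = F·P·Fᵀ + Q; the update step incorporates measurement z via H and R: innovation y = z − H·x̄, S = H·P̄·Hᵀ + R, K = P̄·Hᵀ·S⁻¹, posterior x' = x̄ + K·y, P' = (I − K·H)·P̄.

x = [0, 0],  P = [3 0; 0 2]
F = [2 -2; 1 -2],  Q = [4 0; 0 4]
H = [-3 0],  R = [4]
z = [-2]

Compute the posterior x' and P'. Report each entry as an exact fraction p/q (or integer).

x' = [36/55, 21/55]
P' = [24/55 14/55; 14/55 384/55]

x̄ = F·x = [0, 0]
P̄ = F·P·Fᵀ + Q = [24 14; 14 15]
y = z − H·x̄ = [-2]
S = H·P̄·Hᵀ + R = [220]
K = P̄·Hᵀ·S⁻¹ = [-18/55; -21/110]
x' = x̄ + K·y = [36/55, 21/55]
P' = (I − K·H)·P̄ = [24/55 14/55; 14/55 384/55]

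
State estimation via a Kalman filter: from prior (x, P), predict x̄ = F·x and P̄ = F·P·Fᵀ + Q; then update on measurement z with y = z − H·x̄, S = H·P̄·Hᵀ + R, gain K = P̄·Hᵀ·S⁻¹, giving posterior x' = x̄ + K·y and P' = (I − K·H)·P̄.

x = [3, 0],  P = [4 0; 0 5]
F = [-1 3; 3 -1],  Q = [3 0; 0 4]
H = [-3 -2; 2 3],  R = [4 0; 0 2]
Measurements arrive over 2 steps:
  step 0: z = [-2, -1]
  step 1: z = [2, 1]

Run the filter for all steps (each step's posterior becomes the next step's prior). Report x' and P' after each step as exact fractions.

step 0: x' = [55552/42087, -15777/14029], P' = [71300/42087 -19404/14029; -19404/14029 18378/14029]
step 1: x' = [-3838480/2148041, 43908113/27924533], P' = [3522094/2148041 -2890023/2148041; -2890023/2148041 71579009/55849066]

step 0: x̄ = F·x = [-3, 9]
step 0: P̄ = F·P·Fᵀ + Q = [52 -27; -27 45]
step 0: y = z − H·x̄ = [7, -22]
step 0: S = H·P̄·Hᵀ + R = [328 -231; -231 291]
step 0: K = P̄·Hᵀ·S⁻¹ = [-8123/14029 -16018/42087; 5364/14029 8163/14029]
step 0: x' = x̄ + K·y = [55552/42087, -15777/14029]
step 0: P' = (I − K·H)·P̄ = [71300/42087 -19404/14029; -19404/14029 18378/14029]
step 1: x̄ = F·x = [-197545/42087, 71329/14029]
step 1: P̄ = F·P·Fᵀ + Q = [1043039/42087 -320474/14029; -320474/14029 404818/14029]
step 1: y = z − H·x̄ = [-26829/14029, -204784/42087]
step 1: S = H·P̄·Hᵀ + R = [958817/14029 -348824/14029; -348824/14029 3649352/42087]
step 1: K = P̄·Hᵀ·S⁻¹ = [-170937/306863 -1625881/4296082; 1468996/3989219 64455831/111698132]
step 1: x' = x̄ + K·y = [-3838480/2148041, 43908113/27924533]
step 1: P' = (I − K·H)·P̄ = [3522094/2148041 -2890023/2148041; -2890023/2148041 71579009/55849066]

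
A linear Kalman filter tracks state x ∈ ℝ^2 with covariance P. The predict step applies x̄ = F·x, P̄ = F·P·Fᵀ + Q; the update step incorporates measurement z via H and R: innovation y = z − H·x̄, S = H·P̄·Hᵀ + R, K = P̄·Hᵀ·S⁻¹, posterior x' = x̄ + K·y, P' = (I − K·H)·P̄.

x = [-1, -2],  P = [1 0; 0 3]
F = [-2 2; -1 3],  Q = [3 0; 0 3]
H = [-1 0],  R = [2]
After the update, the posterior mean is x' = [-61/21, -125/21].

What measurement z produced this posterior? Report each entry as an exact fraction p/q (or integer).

z = [3]

x̄ = F·x = [-2, -5]
P̄ = F·P·Fᵀ + Q = [19 20; 20 31]
S = H·P̄·Hᵀ + R = [21]
K = P̄·Hᵀ·S⁻¹ = [-19/21; -20/21]
x' − x̄ = [-19/21, -20/21] = K·y
y = (KᵀK)⁻¹·Kᵀ·(x' − x̄) = [1]
z = y + H·x̄ = [1] + [2] = [3]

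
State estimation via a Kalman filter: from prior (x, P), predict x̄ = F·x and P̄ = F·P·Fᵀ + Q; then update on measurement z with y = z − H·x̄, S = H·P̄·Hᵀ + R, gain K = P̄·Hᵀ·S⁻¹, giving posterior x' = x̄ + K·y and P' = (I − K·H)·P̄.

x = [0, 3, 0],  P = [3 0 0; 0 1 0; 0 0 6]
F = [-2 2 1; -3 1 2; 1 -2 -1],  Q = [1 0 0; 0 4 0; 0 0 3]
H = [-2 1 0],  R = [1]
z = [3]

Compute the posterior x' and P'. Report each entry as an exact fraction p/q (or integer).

x' = [-2, -11/7, -6/7]
P' = [41/3 80/3 -10; 80/3 1112/21 -137/7; -10 -137/7 85/7]

x̄ = F·x = [6, 3, -6]
P̄ = F·P·Fᵀ + Q = [23 32 -16; 32 56 -23; -16 -23 16]
y = z − H·x̄ = [12]
S = H·P̄·Hᵀ + R = [21]
K = P̄·Hᵀ·S⁻¹ = [-2/3; -8/21; 3/7]
x' = x̄ + K·y = [-2, -11/7, -6/7]
P' = (I − K·H)·P̄ = [41/3 80/3 -10; 80/3 1112/21 -137/7; -10 -137/7 85/7]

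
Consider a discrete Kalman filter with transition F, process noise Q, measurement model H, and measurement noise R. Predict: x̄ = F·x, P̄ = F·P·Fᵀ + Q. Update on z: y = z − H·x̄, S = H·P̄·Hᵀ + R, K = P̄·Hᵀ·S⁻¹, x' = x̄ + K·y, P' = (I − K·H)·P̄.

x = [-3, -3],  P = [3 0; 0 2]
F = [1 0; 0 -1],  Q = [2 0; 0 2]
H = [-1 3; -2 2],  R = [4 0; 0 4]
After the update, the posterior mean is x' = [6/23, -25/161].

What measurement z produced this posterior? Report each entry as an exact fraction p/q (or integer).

x̄ = F·x = [-3, 3]
P̄ = F·P·Fᵀ + Q = [5 0; 0 4]
S = H·P̄·Hᵀ + R = [45 34; 34 40]
K = P̄·Hᵀ·S⁻¹ = [5/23 -10/23; 52/161 -12/161]
x' − x̄ = [75/23, -508/161] = K·y
y = (KᵀK)⁻¹·Kᵀ·(x' − x̄) = [-13, -14]
z = y + H·x̄ = [-13, -14] + [12, 12] = [-1, -2]

z = [-1, -2]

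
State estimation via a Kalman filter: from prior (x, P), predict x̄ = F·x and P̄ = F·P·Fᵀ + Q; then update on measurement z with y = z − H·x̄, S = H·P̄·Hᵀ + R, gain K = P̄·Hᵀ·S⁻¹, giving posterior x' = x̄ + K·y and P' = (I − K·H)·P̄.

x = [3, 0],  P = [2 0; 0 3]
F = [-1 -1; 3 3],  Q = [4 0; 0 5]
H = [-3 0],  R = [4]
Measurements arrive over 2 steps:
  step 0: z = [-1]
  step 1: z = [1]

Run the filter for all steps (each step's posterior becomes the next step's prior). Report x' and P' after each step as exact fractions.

step 0: x̄ = F·x = [-3, 9]
step 0: P̄ = F·P·Fᵀ + Q = [9 -15; -15 50]
step 0: y = z − H·x̄ = [-10]
step 0: S = H·P̄·Hᵀ + R = [85]
step 0: K = P̄·Hᵀ·S⁻¹ = [-27/85; 9/17]
step 0: x' = x̄ + K·y = [3/17, 63/17]
step 0: P' = (I − K·H)·P̄ = [36/85 -12/17; -12/17 445/17]
step 1: x̄ = F·x = [-66/17, 198/17]
step 1: P̄ = F·P·Fᵀ + Q = [2481/85 -6423/85; -6423/85 19694/85]
step 1: y = z − H·x̄ = [-181/17]
step 1: S = H·P̄·Hᵀ + R = [22669/85]
step 1: K = P̄·Hᵀ·S⁻¹ = [-7443/22669; 19269/22669]
step 1: x' = x̄ + K·y = [-8763/22669, 58869/22669]
step 1: P' = (I − K·H)·P̄ = [9924/22669 -25692/22669; -25692/22669 884105/22669]

step 0: x' = [3/17, 63/17], P' = [36/85 -12/17; -12/17 445/17]
step 1: x' = [-8763/22669, 58869/22669], P' = [9924/22669 -25692/22669; -25692/22669 884105/22669]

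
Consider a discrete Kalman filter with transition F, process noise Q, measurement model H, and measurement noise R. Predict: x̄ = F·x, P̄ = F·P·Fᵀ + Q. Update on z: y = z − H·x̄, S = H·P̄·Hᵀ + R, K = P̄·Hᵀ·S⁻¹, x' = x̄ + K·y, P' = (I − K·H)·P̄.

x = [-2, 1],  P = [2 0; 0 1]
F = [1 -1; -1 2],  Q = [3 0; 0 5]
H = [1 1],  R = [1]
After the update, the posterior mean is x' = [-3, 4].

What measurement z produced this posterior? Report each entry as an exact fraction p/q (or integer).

z = [1]

x̄ = F·x = [-3, 4]
P̄ = F·P·Fᵀ + Q = [6 -4; -4 11]
S = H·P̄·Hᵀ + R = [10]
K = P̄·Hᵀ·S⁻¹ = [1/5; 7/10]
x' − x̄ = [0, 0] = K·y
y = (KᵀK)⁻¹·Kᵀ·(x' − x̄) = [0]
z = y + H·x̄ = [0] + [1] = [1]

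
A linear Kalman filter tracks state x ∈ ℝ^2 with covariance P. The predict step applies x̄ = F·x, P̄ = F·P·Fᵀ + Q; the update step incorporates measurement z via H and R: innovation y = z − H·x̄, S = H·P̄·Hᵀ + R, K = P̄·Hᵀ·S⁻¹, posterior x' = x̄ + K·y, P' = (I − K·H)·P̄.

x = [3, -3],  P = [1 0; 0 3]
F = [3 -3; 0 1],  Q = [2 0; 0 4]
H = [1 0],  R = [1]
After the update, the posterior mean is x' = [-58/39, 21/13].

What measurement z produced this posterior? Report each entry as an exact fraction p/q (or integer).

z = [-2]

x̄ = F·x = [18, -3]
P̄ = F·P·Fᵀ + Q = [38 -9; -9 7]
S = H·P̄·Hᵀ + R = [39]
K = P̄·Hᵀ·S⁻¹ = [38/39; -3/13]
x' − x̄ = [-760/39, 60/13] = K·y
y = (KᵀK)⁻¹·Kᵀ·(x' − x̄) = [-20]
z = y + H·x̄ = [-20] + [18] = [-2]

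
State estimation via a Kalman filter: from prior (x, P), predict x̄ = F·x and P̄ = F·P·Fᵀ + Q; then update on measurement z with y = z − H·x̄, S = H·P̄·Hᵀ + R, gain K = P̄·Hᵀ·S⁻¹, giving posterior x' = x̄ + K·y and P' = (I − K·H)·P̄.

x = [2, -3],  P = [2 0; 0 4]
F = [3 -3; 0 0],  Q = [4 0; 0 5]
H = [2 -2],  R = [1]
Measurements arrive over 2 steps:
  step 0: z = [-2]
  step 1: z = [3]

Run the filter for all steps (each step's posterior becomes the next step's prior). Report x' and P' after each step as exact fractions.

step 0: x̄ = F·x = [15, 0]
step 0: P̄ = F·P·Fᵀ + Q = [58 0; 0 5]
step 0: y = z − H·x̄ = [-32]
step 0: S = H·P̄·Hᵀ + R = [253]
step 0: K = P̄·Hᵀ·S⁻¹ = [116/253; -10/253]
step 0: x' = x̄ + K·y = [83/253, 320/253]
step 0: P' = (I − K·H)·P̄ = [1218/253 1160/253; 1160/253 1165/253]
step 1: x̄ = F·x = [-711/253, 0]
step 1: P̄ = F·P·Fᵀ + Q = [1579/253 0; 0 5]
step 1: y = z − H·x̄ = [2181/253]
step 1: S = H·P̄·Hᵀ + R = [11629/253]
step 1: K = P̄·Hᵀ·S⁻¹ = [3158/11629; -2530/11629]
step 1: x' = x̄ + K·y = [-5457/11629, -21810/11629]
step 1: P' = (I − K·H)·P̄ = [33159/11629 31580/11629; 31580/11629 32845/11629]

step 0: x' = [83/253, 320/253], P' = [1218/253 1160/253; 1160/253 1165/253]
step 1: x' = [-5457/11629, -21810/11629], P' = [33159/11629 31580/11629; 31580/11629 32845/11629]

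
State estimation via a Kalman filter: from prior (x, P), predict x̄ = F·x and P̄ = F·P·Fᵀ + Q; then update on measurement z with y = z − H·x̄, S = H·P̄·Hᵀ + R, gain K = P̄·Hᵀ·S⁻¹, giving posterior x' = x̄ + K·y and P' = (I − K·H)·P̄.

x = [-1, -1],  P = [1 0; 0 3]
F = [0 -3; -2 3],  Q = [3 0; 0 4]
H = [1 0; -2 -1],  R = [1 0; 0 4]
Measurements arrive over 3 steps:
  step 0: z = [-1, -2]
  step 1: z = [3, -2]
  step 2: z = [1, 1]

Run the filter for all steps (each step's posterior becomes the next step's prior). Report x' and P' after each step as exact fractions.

step 0: x̄ = F·x = [3, -1]
step 0: P̄ = F·P·Fᵀ + Q = [30 -27; -27 35]
step 0: y = z − H·x̄ = [-4, 3]
step 0: S = H·P̄·Hᵀ + R = [31 -33; -33 51]
step 0: K = P̄·Hᵀ·S⁻¹ = [147/164 -11/164; -125/82 -151/246]
step 0: x' = x̄ + K·y = [-129/164, 267/82]
step 0: P' = (I − K·H)·P̄ = [147/164 -125/82; -125/82 677/123]
step 1: x̄ = F·x = [-801/82, 465/41]
step 1: P̄ = F·P·Fᵀ + Q = [2154/41 -2406/41; -2406/41 3092/41]
step 1: y = z − H·x̄ = [1047/82, -418/41]
step 1: S = H·P̄·Hᵀ + R = [2195/41 -1902/41; -1902/41 2248/41]
step 1: K = P̄·Hᵀ·S⁻¹ = [7467/8029 -951/16058; -13032/8029 -4883/8029]
step 1: x' = x̄ + K·y = [21759/8029, -25553/8029]
step 1: P' = (I − K·H)·P̄ = [7467/8029 -13032/8029; -13032/8029 45596/8029]
step 2: x̄ = F·x = [76659/8029, -120177/8029]
step 2: P̄ = F·P·Fᵀ + Q = [434451/8029 -488556/8029; -488556/8029 628732/8029]
step 2: y = z − H·x̄ = [-68630/8029, 41170/8029]
step 2: S = H·P̄·Hᵀ + R = [442480/8029 -380346/8029; -380346/8029 444428/8029]
step 2: K = P̄·Hᵀ·S⁻¹ = [1507632/1618739 -190173/3237478; -2634918/1618739 -986086/1618739]
step 2: x' = x̄ + K·y = [2080884/1618739, -6762727/1618739]
step 2: P' = (I − K·H)·P̄ = [1507632/1618739 -2634918/1618739; -2634918/1618739 9214180/1618739]

step 0: x' = [-129/164, 267/82], P' = [147/164 -125/82; -125/82 677/123]
step 1: x' = [21759/8029, -25553/8029], P' = [7467/8029 -13032/8029; -13032/8029 45596/8029]
step 2: x' = [2080884/1618739, -6762727/1618739], P' = [1507632/1618739 -2634918/1618739; -2634918/1618739 9214180/1618739]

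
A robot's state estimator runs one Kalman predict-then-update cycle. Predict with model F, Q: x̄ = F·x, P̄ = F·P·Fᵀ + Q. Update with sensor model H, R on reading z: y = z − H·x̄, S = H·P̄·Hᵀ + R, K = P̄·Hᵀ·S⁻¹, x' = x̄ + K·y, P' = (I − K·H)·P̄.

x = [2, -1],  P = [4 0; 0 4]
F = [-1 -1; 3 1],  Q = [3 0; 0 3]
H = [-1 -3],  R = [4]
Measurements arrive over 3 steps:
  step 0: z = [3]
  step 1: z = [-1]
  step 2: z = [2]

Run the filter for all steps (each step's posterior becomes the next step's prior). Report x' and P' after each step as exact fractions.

step 0: x̄ = F·x = [-1, 5]
step 0: P̄ = F·P·Fᵀ + Q = [11 -16; -16 43]
step 0: y = z − H·x̄ = [17]
step 0: S = H·P̄·Hᵀ + R = [306]
step 0: K = P̄·Hᵀ·S⁻¹ = [37/306; -113/306]
step 0: x' = x̄ + K·y = [19/18, -23/18]
step 0: P' = (I − K·H)·P̄ = [1997/306 -715/306; -715/306 389/306]
step 1: x̄ = F·x = [2/9, 17/9]
step 1: P̄ = F·P·Fᵀ + Q = [937/153 -1760/153; -1760/153 7495/153]
step 1: y = z − H·x̄ = [44/9]
step 1: S = H·P̄·Hᵀ + R = [58444/153]
step 1: K = P̄·Hᵀ·S⁻¹ = [4343/58444; -20725/58444]
step 1: x' = x̄ + K·y = [8555/14611, 2268/14611]
step 1: P' = (I − K·H)·P̄ = [234643/58444 -84005/58444; -84005/58444 55635/58444]
step 2: x̄ = F·x = [-10823/14611, 27933/14611]
step 2: P̄ = F·P·Fᵀ + Q = [74400/14611 -105886/14611; -105886/14611 459681/14611]
step 2: y = z − H·x̄ = [102198/14611]
step 2: S = H·P̄·Hᵀ + R = [3634657/14611]
step 2: K = P̄·Hᵀ·S⁻¹ = [243258/3634657; -1273157/3634657]
step 2: x' = x̄ + K·y = [-990857/3634657, -1956555/3634657]
step 2: P' = (I − K·H)·P̄ = [14457876/3634657 -5143636/3634657; -5143636/3634657 3412088/3634657]

step 0: x' = [19/18, -23/18], P' = [1997/306 -715/306; -715/306 389/306]
step 1: x' = [8555/14611, 2268/14611], P' = [234643/58444 -84005/58444; -84005/58444 55635/58444]
step 2: x' = [-990857/3634657, -1956555/3634657], P' = [14457876/3634657 -5143636/3634657; -5143636/3634657 3412088/3634657]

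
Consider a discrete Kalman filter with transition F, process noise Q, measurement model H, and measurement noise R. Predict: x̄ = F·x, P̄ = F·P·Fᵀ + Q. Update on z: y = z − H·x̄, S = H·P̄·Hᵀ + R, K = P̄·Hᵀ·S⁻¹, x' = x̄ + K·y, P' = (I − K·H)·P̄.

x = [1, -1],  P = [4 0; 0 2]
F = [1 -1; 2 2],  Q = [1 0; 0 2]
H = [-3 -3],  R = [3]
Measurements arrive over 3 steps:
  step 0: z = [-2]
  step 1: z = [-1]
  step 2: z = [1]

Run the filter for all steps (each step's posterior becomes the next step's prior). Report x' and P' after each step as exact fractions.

step 0: x' = [51/31, -30/31], P' = [505/124 -247/62; -247/62 131/31]
step 1: x' = [-3189/7555, 6158/7555], P' = [23447/7555 -21344/7555; -21344/7555 21718/7555]
step 2: x' = [-447021/389581, 316270/389581], P' = [1038476/389581 -939610/389581; -939610/389581 968086/389581]

step 0: x̄ = F·x = [2, 0]
step 0: P̄ = F·P·Fᵀ + Q = [7 4; 4 26]
step 0: y = z − H·x̄ = [4]
step 0: S = H·P̄·Hᵀ + R = [372]
step 0: K = P̄·Hᵀ·S⁻¹ = [-11/124; -15/62]
step 0: x' = x̄ + K·y = [51/31, -30/31]
step 0: P' = (I − K·H)·P̄ = [505/124 -247/62; -247/62 131/31]
step 1: x̄ = F·x = [81/31, 42/31]
step 1: P̄ = F·P·Fᵀ + Q = [2141/124 -19/62; -19/62 103/31]
step 1: y = z − H·x̄ = [338/31]
step 1: S = H·P̄·Hᵀ + R = [22665/124]
step 1: K = P̄·Hᵀ·S⁻¹ = [-2103/7555; -374/7555]
step 1: x' = x̄ + K·y = [-3189/7555, 6158/7555]
step 1: P' = (I − K·H)·P̄ = [23447/7555 -21344/7555; -21344/7555 21718/7555]
step 2: x̄ = F·x = [-9347/7555, 5938/7555]
step 2: P̄ = F·P·Fᵀ + Q = [95408/7555 3458/7555; 3458/7555 25018/7555]
step 2: y = z − H·x̄ = [-2672/7555]
step 2: S = H·P̄·Hᵀ + R = [1168743/7555]
step 2: K = P̄·Hᵀ·S⁻¹ = [-98866/389581; -28476/389581]
step 2: x' = x̄ + K·y = [-447021/389581, 316270/389581]
step 2: P' = (I − K·H)·P̄ = [1038476/389581 -939610/389581; -939610/389581 968086/389581]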